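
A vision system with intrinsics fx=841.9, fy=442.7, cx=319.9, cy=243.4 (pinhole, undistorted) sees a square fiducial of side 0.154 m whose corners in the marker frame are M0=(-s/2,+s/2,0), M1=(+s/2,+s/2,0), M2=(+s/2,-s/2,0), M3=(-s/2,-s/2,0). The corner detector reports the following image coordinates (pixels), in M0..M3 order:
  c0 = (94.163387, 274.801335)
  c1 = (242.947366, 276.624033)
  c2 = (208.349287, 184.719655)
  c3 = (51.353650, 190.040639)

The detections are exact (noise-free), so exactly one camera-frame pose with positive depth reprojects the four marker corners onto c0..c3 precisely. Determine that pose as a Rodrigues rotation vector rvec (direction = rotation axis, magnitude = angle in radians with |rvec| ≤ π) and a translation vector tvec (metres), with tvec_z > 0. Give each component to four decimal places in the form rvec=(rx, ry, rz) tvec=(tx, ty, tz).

rvec=(0.3798, 0.3761, -0.0807) tvec=(-0.1487, -0.0166, 0.7234)

Intrinsics K: fx=841.9, fy=442.7, cx=319.9, cy=243.4
Marker side s = 0.154 m; corners in marker frame (Z=0):
  M0 = (-0.0770, +0.0770, 0)
  M1 = (+0.0770, +0.0770, 0)
  M2 = (+0.0770, -0.0770, 0)
  M3 = (-0.0770, -0.0770, 0)
Detected image corners:
  c0 = (94.163387, 274.801335) px
  c1 = (242.947366, 276.624033) px
  c2 = (208.349287, 184.719655) px
  c3 = (51.353650, 190.040639) px
Planar DLT: solve 8×8 A·h = b for H (H[2,2]=1):
  H  [+914.86940 +323.89613 +146.88235]
  H  [-129.90031 +683.64758 +233.21115]
  H  [-0.51566 +0.47930 +1.00000]
B = K⁻¹H; ‖b₁‖=1.382419, ‖b₂‖=1.382419; λ = 2/(‖b₁‖+‖b₂‖) = 0.723370, sign → tz>0 ⇒ λ=+0.723370
r₁ = λ·B[:,0] = (+0.92780,-0.00717,-0.37301); r₂ = λ·B[:,1] = (+0.14655,+0.92645,+0.34671)
r₃ = r₁×r₂ = (+0.34309,-0.37635,+0.86061); SVD([r₁ r₂ r₃]) → R = UVᵀ:
  R  [+0.92780 +0.14655 +0.34309]
  R  [-0.00717 +0.92645 -0.37635]
  R  [-0.37301 +0.34671 +0.86061]
t = (-0.14866, -0.01665, +0.72337) m
tr R = 2.714864; θ = arccos((tr R − 1)/2) = 0.540538 rad = 30.971°
axis k = ((R−Rᵀ)₃₂, (R−Rᵀ)₁₃, (R−Rᵀ)₂₁) / (2 sinθ) = (+0.702547, +0.695785, -0.149366)
rvec = θ·k = (+0.379753, +0.376098, -0.080738)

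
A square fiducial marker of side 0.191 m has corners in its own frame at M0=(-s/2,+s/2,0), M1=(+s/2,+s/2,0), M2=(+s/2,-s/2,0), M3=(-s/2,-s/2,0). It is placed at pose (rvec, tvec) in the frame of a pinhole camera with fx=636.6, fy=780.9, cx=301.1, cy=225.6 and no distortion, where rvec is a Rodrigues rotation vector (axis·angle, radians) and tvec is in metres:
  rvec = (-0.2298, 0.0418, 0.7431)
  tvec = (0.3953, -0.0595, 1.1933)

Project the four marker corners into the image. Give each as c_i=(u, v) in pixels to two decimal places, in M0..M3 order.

Intrinsics K: fx=636.6, fy=780.9, cx=301.1, cy=225.6
Marker side s = 0.191 m; corners in marker frame (Z=0):
  M0 = (-0.0955, +0.0955, 0)
  M1 = (+0.0955, +0.0955, 0)
  M2 = (+0.0955, -0.0955, 0)
  M3 = (-0.0955, -0.0955, 0)
rvec = (-0.2298, 0.0418, 0.7431), |rvec| = θ = 0.77894 rad = 44.630°
Rodrigues: sinθ=0.70253, 1−cosθ=0.28834; R = I + sinθ·[k]× + (1−cosθ)·[k]×²:
    [+0.73675 -0.67477 -0.04345]
    [+0.66564 +0.71249 +0.22202]
    [-0.11885 -0.19250 +0.97407]
t = (0.3953, -0.0595, 1.1933) m
M0: Pc = R·M0+t = (+0.26050, -0.05503, +1.18627); u = 636.6·(+0.26050)/1.18627 + 301.1 = 440.8951, v = 780.9·(-0.05503)/1.18627 + 225.6 = 189.3774
M1: Pc = R·M1+t = (+0.40122, +0.07211, +1.16357); u = 636.6·(+0.40122)/1.16357 + 301.1 = 520.6117, v = 780.9·(+0.07211)/1.16357 + 225.6 = 273.9954
M2: Pc = R·M2+t = (+0.53010, -0.06397, +1.20033); u = 636.6·(+0.53010)/1.20033 + 301.1 = 582.2400, v = 780.9·(-0.06397)/1.20033 + 225.6 = 183.9803
M3: Pc = R·M3+t = (+0.38938, -0.19111, +1.22303); u = 636.6·(+0.38938)/1.22303 + 301.1 = 503.7760, v = 780.9·(-0.19111)/1.22303 + 225.6 = 103.5769

c0=(440.90, 189.38) c1=(520.61, 274.00) c2=(582.24, 183.98) c3=(503.78, 103.58)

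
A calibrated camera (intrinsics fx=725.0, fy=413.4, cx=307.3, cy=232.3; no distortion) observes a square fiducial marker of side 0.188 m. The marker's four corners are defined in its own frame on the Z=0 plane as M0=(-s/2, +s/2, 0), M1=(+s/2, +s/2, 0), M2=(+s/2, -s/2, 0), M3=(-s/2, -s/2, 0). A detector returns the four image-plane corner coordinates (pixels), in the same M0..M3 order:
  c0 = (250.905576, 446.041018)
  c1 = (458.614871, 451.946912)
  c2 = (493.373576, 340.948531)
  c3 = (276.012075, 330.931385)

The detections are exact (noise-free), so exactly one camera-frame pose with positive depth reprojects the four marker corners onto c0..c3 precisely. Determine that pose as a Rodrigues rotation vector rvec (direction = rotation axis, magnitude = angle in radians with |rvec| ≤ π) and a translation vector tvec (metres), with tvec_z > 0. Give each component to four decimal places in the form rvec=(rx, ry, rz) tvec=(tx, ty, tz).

rvec=(0.1746, -0.1005, 0.1162) tvec=(0.0553, 0.2456, 0.6281)

Intrinsics K: fx=725.0, fy=413.4, cx=307.3, cy=232.3
Marker side s = 0.188 m; corners in marker frame (Z=0):
  M0 = (-0.0940, +0.0940, 0)
  M1 = (+0.0940, +0.0940, 0)
  M2 = (+0.0940, -0.0940, 0)
  M3 = (-0.0940, -0.0940, 0)
Detected image corners:
  c0 = (250.905576, 446.041018) px
  c1 = (458.614871, 451.946912) px
  c2 = (493.373576, 340.948531) px
  c3 = (276.012075, 330.931385) px
Planar DLT: solve 8×8 A·h = b for H (H[2,2]=1):
  H  [+1194.45217 -61.22764 +371.09706]
  H  [+110.63445 +705.63423 +393.94663]
  H  [+0.17469 +0.26617 +1.00000]
B = K⁻¹H; ‖b₁‖=1.592187, ‖b₂‖=1.592187; λ = 2/(‖b₁‖+‖b₂‖) = 0.628067, sign → tz>0 ⇒ λ=+0.628067
r₁ = λ·B[:,0] = (+0.98825,+0.10643,+0.10972); r₂ = λ·B[:,1] = (-0.12390,+0.97811,+0.16717)
r₃ = r₁×r₂ = (-0.08952,-0.17880,+0.97980); SVD([r₁ r₂ r₃]) → R = UVᵀ:
  R  [+0.98825 -0.12390 -0.08952]
  R  [+0.10643 +0.97811 -0.17880]
  R  [+0.10972 +0.16717 +0.97980]
t = (+0.05527, +0.24559, +0.62807) m
tr R = 2.946164; θ = arccos((tr R − 1)/2) = 0.232550 rad = 13.324°
axis k = ((R−Rᵀ)₃₂, (R−Rᵀ)₁₃, (R−Rᵀ)₂₁) / (2 sinθ) = (+0.750617, -0.432264, +0.499721)
rvec = θ·k = (+0.174556, -0.100523, +0.116210)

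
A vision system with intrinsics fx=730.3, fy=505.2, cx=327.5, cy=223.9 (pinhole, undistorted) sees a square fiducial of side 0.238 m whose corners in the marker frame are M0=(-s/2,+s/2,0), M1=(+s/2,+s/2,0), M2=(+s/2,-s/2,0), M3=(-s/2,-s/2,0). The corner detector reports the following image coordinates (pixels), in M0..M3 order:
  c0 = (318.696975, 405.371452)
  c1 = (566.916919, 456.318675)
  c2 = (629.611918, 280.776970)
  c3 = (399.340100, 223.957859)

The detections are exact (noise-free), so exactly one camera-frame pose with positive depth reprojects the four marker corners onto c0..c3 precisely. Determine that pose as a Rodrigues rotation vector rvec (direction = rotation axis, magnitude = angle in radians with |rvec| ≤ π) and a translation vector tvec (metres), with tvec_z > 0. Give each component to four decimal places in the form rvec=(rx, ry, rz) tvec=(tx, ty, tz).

rvec=(-0.1419, -0.1679, 0.3247) tvec=(0.1399, 0.1508, 0.6581)

Intrinsics K: fx=730.3, fy=505.2, cx=327.5, cy=223.9
Marker side s = 0.238 m; corners in marker frame (Z=0):
  M0 = (-0.1190, +0.1190, 0)
  M1 = (+0.1190, +0.1190, 0)
  M2 = (+0.1190, -0.1190, 0)
  M3 = (-0.1190, -0.1190, 0)
Detected image corners:
  c0 = (318.696975, 405.371452) px
  c1 = (566.916919, 456.318675) px
  c2 = (629.611918, 280.776970) px
  c3 = (399.340100, 223.957859) px
Planar DLT: solve 8×8 A·h = b for H (H[2,2]=1):
  H  [+1106.55649 -420.35222 +482.75909]
  H  [+299.88580 +663.81796 +339.62603]
  H  [+0.21404 -0.25109 +1.00000]
B = K⁻¹H; ‖b₁‖=1.519456, ‖b₂‖=1.519456; λ = 2/(‖b₁‖+‖b₂‖) = 0.658130, sign → tz>0 ⇒ λ=+0.658130
r₁ = λ·B[:,0] = (+0.93403,+0.32823,+0.14087); r₂ = λ·B[:,1] = (-0.30471,+0.93800,-0.16525)
r₃ = r₁×r₂ = (-0.18637,+0.11143,+0.97614); SVD([r₁ r₂ r₃]) → R = UVᵀ:
  R  [+0.93403 -0.30471 -0.18637]
  R  [+0.32823 +0.93800 +0.11143]
  R  [+0.14087 -0.16525 +0.97614]
t = (+0.13992, +0.15076, +0.65813) m
tr R = 2.848175; θ = arccos((tr R − 1)/2) = 0.392155 rad = 22.469°
axis k = ((R−Rᵀ)₃₂, (R−Rᵀ)₁₃, (R−Rᵀ)₂₁) / (2 sinθ) = (-0.361970, -0.428121, +0.828064)
rvec = θ·k = (-0.141949, -0.167890, +0.324730)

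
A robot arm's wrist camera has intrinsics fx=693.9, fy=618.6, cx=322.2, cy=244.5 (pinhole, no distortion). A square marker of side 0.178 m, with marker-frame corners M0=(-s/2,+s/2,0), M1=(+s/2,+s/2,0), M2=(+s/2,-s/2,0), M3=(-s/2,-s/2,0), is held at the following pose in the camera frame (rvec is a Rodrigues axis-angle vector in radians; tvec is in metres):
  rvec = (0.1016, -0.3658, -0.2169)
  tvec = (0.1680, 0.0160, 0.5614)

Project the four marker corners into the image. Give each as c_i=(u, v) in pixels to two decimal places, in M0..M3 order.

c0=(455.07, 384.39) c1=(627.86, 328.62) c2=(599.90, 147.60) c3=(415.66, 184.66)

Intrinsics K: fx=693.9, fy=618.6, cx=322.2, cy=244.5
Marker side s = 0.178 m; corners in marker frame (Z=0):
  M0 = (-0.0890, +0.0890, 0)
  M1 = (+0.0890, +0.0890, 0)
  M2 = (+0.0890, -0.0890, 0)
  M3 = (-0.0890, -0.0890, 0)
rvec = (0.1016, -0.3658, -0.2169), |rvec| = θ = 0.43724 rad = 25.052°
Rodrigues: sinθ=0.42344, 1−cosθ=0.09408; R = I + sinθ·[k]× + (1−cosθ)·[k]×²:
    [+0.91100 +0.19177 -0.36510]
    [-0.22834 +0.97177 -0.05935]
    [+0.34341 +0.13744 +0.92907]
t = (0.1680, 0.0160, 0.5614) m
M0: Pc = R·M0+t = (+0.10399, +0.12281, +0.54307); u = 693.9·(+0.10399)/0.54307 + 322.2 = 455.0694, v = 618.6·(+0.12281)/0.54307 + 244.5 = 384.3909
M1: Pc = R·M1+t = (+0.26615, +0.08216, +0.60420); u = 693.9·(+0.26615)/0.60420 + 322.2 = 627.8612, v = 618.6·(+0.08216)/0.60420 + 244.5 = 328.6239
M2: Pc = R·M2+t = (+0.23201, -0.09081, +0.57973); u = 693.9·(+0.23201)/0.57973 + 322.2 = 599.9030, v = 618.6·(-0.09081)/0.57973 + 244.5 = 147.6015
M3: Pc = R·M3+t = (+0.06985, -0.05016, +0.51860); u = 693.9·(+0.06985)/0.51860 + 322.2 = 415.6649, v = 618.6·(-0.05016)/0.51860 + 244.5 = 184.6624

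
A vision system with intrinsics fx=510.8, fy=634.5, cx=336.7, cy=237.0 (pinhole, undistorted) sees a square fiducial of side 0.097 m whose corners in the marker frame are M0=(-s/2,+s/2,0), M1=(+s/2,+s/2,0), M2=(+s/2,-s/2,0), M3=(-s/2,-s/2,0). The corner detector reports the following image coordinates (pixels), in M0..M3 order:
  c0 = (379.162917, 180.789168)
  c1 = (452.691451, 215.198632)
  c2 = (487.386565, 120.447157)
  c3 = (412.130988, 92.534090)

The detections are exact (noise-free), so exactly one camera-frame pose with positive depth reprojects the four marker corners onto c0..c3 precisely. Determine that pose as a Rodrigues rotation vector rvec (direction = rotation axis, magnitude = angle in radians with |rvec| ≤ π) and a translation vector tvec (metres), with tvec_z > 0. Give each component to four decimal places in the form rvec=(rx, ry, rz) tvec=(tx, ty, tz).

rvec=(-0.1436, 0.4231, 0.4183) tvec=(0.1125, -0.0815, 0.6052)

Intrinsics K: fx=510.8, fy=634.5, cx=336.7, cy=237.0
Marker side s = 0.097 m; corners in marker frame (Z=0):
  M0 = (-0.0485, +0.0485, 0)
  M1 = (+0.0485, +0.0485, 0)
  M2 = (+0.0485, -0.0485, 0)
  M3 = (-0.0485, -0.0485, 0)
Detected image corners:
  c0 = (379.162917, 180.789168) px
  c1 = (452.691451, 215.198632) px
  c2 = (487.386565, 120.447157) px
  c3 = (412.130988, 92.534090) px
Planar DLT: solve 8×8 A·h = b for H (H[2,2]=1):
  H  [+462.09367 -383.52794 +431.63878]
  H  [+213.88794 +929.85985 +151.53032]
  H  [-0.70434 -0.08098 +1.00000]
B = K⁻¹H; ‖b₁‖=1.652353, ‖b₂‖=1.652353; λ = 2/(‖b₁‖+‖b₂‖) = 0.605198, sign → tz>0 ⇒ λ=+0.605198
r₁ = λ·B[:,0] = (+0.82847,+0.36323,-0.42627); r₂ = λ·B[:,1] = (-0.42210,+0.90522,-0.04901)
r₃ = r₁×r₂ = (+0.36806,+0.22053,+0.90327); SVD([r₁ r₂ r₃]) → R = UVᵀ:
  R  [+0.82847 -0.42210 +0.36806]
  R  [+0.36323 +0.90522 +0.22053]
  R  [-0.42627 -0.04901 +0.90327]
t = (+0.11248, -0.08152, +0.60520) m
tr R = 2.636962; θ = arccos((tr R − 1)/2) = 0.612034 rad = 35.067°
axis k = ((R−Rᵀ)₃₂, (R−Rᵀ)₁₃, (R−Rᵀ)₂₁) / (2 sinθ) = (-0.234574, +0.691283, +0.683449)
rvec = θ·k = (-0.143567, +0.423089, +0.418295)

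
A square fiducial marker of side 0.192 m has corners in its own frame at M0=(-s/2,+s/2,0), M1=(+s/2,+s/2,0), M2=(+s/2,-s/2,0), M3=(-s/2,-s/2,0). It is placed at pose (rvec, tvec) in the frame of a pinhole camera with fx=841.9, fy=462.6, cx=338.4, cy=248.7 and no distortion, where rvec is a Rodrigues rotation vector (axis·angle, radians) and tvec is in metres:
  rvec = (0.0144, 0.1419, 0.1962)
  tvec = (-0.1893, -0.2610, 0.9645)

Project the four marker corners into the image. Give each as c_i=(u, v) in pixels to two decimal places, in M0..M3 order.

c0=(79.92, 161.14) c1=(237.20, 176.87) c2=(269.56, 84.62) c3=(110.52, 71.33)

Intrinsics K: fx=841.9, fy=462.6, cx=338.4, cy=248.7
Marker side s = 0.192 m; corners in marker frame (Z=0):
  M0 = (-0.0960, +0.0960, 0)
  M1 = (+0.0960, +0.0960, 0)
  M2 = (+0.0960, -0.0960, 0)
  M3 = (-0.0960, -0.0960, 0)
rvec = (0.0144, 0.1419, 0.1962), |rvec| = θ = 0.24256 rad = 13.898°
Rodrigues: sinθ=0.24019, 1−cosθ=0.02927; R = I + sinθ·[k]× + (1−cosθ)·[k]×²:
    [+0.97083 -0.19326 +0.14192]
    [+0.19530 +0.98074 -0.00041]
    [-0.13911 +0.02811 +0.98988]
t = (-0.1893, -0.2610, 0.9645) m
M0: Pc = R·M0+t = (-0.30105, -0.18560, +0.98055); u = 841.9·(-0.30105)/0.98055 + 338.4 = 79.9168, v = 462.6·(-0.18560)/0.98055 + 248.7 = 161.1399
M1: Pc = R·M1+t = (-0.11465, -0.14810, +0.95384); u = 841.9·(-0.11465)/0.95384 + 338.4 = 237.2020, v = 462.6·(-0.14810)/0.95384 + 248.7 = 176.8738
M2: Pc = R·M2+t = (-0.07755, -0.33640, +0.94845); u = 841.9·(-0.07755)/0.94845 + 338.4 = 269.5645, v = 462.6·(-0.33640)/0.94845 + 248.7 = 84.6213
M3: Pc = R·M3+t = (-0.26395, -0.37390, +0.97516); u = 841.9·(-0.26395)/0.97516 + 338.4 = 110.5223, v = 462.6·(-0.37390)/0.97516 + 248.7 = 71.3271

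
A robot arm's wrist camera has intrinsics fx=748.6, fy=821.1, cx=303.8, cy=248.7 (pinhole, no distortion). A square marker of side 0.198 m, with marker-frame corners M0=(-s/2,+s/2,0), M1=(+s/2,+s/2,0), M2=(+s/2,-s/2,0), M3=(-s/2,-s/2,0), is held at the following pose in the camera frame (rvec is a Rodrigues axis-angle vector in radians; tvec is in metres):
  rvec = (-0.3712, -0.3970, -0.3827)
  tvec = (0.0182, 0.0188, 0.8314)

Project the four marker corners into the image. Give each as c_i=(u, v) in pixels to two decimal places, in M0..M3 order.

c0=(280.10, 391.47) c1=(431.73, 322.42) c2=(354.04, 162.38) c3=(204.16, 209.90)

Intrinsics K: fx=748.6, fy=821.1, cx=303.8, cy=248.7
Marker side s = 0.198 m; corners in marker frame (Z=0):
  M0 = (-0.0990, +0.0990, 0)
  M1 = (+0.0990, +0.0990, 0)
  M2 = (+0.0990, -0.0990, 0)
  M3 = (-0.0990, -0.0990, 0)
rvec = (-0.3712, -0.3970, -0.3827), |rvec| = θ = 0.66472 rad = 38.086°
Rodrigues: sinθ=0.61684, 1−cosθ=0.21291; R = I + sinθ·[k]× + (1−cosθ)·[k]×²:
    [+0.85348 +0.42614 -0.29995]
    [-0.28412 +0.86303 +0.41767]
    [+0.43685 -0.27125 +0.85766]
t = (0.0182, 0.0188, 0.8314) m
M0: Pc = R·M0+t = (-0.02411, +0.13237, +0.76130); u = 748.6·(-0.02411)/0.76130 + 303.8 = 280.0955, v = 821.1·(+0.13237)/0.76130 + 248.7 = 391.4664
M1: Pc = R·M1+t = (+0.14488, +0.07611, +0.84779); u = 748.6·(+0.14488)/0.84779 + 303.8 = 431.7311, v = 821.1·(+0.07611)/0.84779 + 248.7 = 322.4154
M2: Pc = R·M2+t = (+0.06051, -0.09477, +0.90150); u = 748.6·(+0.06051)/0.90150 + 303.8 = 354.0442, v = 821.1·(-0.09477)/0.90150 + 248.7 = 162.3837
M3: Pc = R·M3+t = (-0.10848, -0.03851, +0.81501); u = 748.6·(-0.10848)/0.81501 + 303.8 = 204.1561, v = 821.1·(-0.03851)/0.81501 + 248.7 = 209.9000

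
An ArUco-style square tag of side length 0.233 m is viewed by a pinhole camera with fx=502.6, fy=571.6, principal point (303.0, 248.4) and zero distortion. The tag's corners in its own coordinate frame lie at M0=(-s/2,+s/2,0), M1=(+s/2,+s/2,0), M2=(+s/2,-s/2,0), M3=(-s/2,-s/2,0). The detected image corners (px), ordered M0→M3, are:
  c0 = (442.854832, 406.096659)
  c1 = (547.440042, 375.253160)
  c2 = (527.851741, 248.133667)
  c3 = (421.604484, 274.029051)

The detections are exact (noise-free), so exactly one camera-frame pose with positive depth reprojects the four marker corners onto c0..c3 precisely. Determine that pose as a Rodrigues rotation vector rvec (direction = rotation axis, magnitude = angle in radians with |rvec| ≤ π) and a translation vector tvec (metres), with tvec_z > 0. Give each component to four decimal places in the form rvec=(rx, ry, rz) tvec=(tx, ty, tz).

rvec=(0.0181, -0.1759, -0.1913) tvec=(0.3658, 0.1361, 1.0044)

Intrinsics K: fx=502.6, fy=571.6, cx=303.0, cy=248.4
Marker side s = 0.233 m; corners in marker frame (Z=0):
  M0 = (-0.1165, +0.1165, 0)
  M1 = (+0.1165, +0.1165, 0)
  M2 = (+0.1165, -0.1165, 0)
  M3 = (-0.1165, -0.1165, 0)
Detected image corners:
  c0 = (442.854832, 406.096659) px
  c1 = (547.440042, 375.253160) px
  c2 = (527.851741, 248.133667) px
  c3 = (421.604484, 274.029051) px
Planar DLT: solve 8×8 A·h = b for H (H[2,2]=1):
  H  [+535.54145 +104.27829 +486.03134]
  H  [-65.93951 +567.21453 +325.85503]
  H  [+0.17141 +0.03446 +1.00000]
B = K⁻¹H; ‖b₁‖=0.995620, ‖b₂‖=0.995620; λ = 2/(‖b₁‖+‖b₂‖) = 1.004399, sign → tz>0 ⇒ λ=+1.004399
r₁ = λ·B[:,0] = (+0.96643,-0.19069,+0.17217); r₂ = λ·B[:,1] = (+0.18752,+0.98165,+0.03462)
r₃ = r₁×r₂ = (-0.17561,-0.00117,+0.98446); SVD([r₁ r₂ r₃]) → R = UVᵀ:
  R  [+0.96643 +0.18752 -0.17561]
  R  [-0.19069 +0.98165 -0.00117]
  R  [+0.17217 +0.03462 +0.98446]
t = (+0.36577, +0.13610, +1.00440) m
tr R = 2.932544; θ = arccos((tr R − 1)/2) = 0.260458 rad = 14.923°
axis k = ((R−Rᵀ)₃₂, (R−Rᵀ)₁₃, (R−Rᵀ)₂₁) / (2 sinθ) = (+0.069477, -0.675239, -0.734319)
rvec = θ·k = (+0.018096, -0.175872, -0.191259)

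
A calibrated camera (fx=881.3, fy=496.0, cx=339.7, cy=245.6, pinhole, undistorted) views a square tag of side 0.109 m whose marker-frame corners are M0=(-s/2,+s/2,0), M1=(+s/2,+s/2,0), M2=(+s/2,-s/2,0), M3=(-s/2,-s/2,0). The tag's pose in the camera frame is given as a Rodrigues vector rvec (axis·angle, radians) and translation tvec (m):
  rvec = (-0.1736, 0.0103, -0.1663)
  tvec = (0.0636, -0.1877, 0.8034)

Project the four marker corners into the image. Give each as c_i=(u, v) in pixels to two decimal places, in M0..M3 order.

c0=(360.55, 167.03) c1=(479.82, 155.80) c2=(457.22, 93.30) c3=(340.70, 104.23)

Intrinsics K: fx=881.3, fy=496.0, cx=339.7, cy=245.6
Marker side s = 0.109 m; corners in marker frame (Z=0):
  M0 = (-0.0545, +0.0545, 0)
  M1 = (+0.0545, +0.0545, 0)
  M2 = (+0.0545, -0.0545, 0)
  M3 = (-0.0545, -0.0545, 0)
rvec = (-0.1736, 0.0103, -0.1663), |rvec| = θ = 0.24062 rad = 13.787°
Rodrigues: sinθ=0.23831, 1−cosθ=0.02881; R = I + sinθ·[k]× + (1−cosθ)·[k]×²:
    [+0.98619 +0.16381 +0.02457]
    [-0.16559 +0.97124 +0.17108]
    [+0.00416 -0.17278 +0.98495]
t = (0.0636, -0.1877, 0.8034) m
M0: Pc = R·M0+t = (+0.01878, -0.12574, +0.79376); u = 881.3·(+0.01878)/0.79376 + 339.7 = 360.5518, v = 496.0·(-0.12574)/0.79376 + 245.6 = 167.0263
M1: Pc = R·M1+t = (+0.12627, -0.14379, +0.79421); u = 881.3·(+0.12627)/0.79421 + 339.7 = 479.8215, v = 496.0·(-0.14379)/0.79421 + 245.6 = 155.7991
M2: Pc = R·M2+t = (+0.10842, -0.24966, +0.81304); u = 881.3·(+0.10842)/0.81304 + 339.7 = 457.2215, v = 496.0·(-0.24966)/0.81304 + 245.6 = 93.2957
M3: Pc = R·M3+t = (+0.00093, -0.23161, +0.81259); u = 881.3·(+0.00093)/0.81259 + 339.7 = 340.7034, v = 496.0·(-0.23161)/0.81259 + 245.6 = 104.2278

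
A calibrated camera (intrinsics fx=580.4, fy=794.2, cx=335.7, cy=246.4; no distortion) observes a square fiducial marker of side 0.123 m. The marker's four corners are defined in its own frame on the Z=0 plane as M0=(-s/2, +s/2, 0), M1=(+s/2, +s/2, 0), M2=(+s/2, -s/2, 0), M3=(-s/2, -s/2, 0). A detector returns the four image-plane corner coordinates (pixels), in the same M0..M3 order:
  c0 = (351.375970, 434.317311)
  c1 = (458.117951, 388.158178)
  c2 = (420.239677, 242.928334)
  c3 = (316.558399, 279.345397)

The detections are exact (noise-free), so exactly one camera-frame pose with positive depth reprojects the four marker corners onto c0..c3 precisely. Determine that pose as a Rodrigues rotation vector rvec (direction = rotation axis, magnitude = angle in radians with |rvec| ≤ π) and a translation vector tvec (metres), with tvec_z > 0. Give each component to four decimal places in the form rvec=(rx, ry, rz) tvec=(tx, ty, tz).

Intrinsics K: fx=580.4, fy=794.2, cx=335.7, cy=246.4
Marker side s = 0.123 m; corners in marker frame (Z=0):
  M0 = (-0.0615, +0.0615, 0)
  M1 = (+0.0615, +0.0615, 0)
  M2 = (+0.0615, -0.0615, 0)
  M3 = (-0.0615, -0.0615, 0)
Detected image corners:
  c0 = (351.375970, 434.317311) px
  c1 = (458.117951, 388.158178) px
  c2 = (420.239677, 242.928334) px
  c3 = (316.558399, 279.345397) px
Planar DLT: solve 8×8 A·h = b for H (H[2,2]=1):
  H  [+1018.40074 +147.98495 +387.51231]
  H  [-192.71610 +1090.72421 +333.88564]
  H  [+0.42247 -0.38246 +1.00000]
B = K⁻¹H; ‖b₁‖=1.612190, ‖b₂‖=1.612190; λ = 2/(‖b₁‖+‖b₂‖) = 0.620274, sign → tz>0 ⇒ λ=+0.620274
r₁ = λ·B[:,0] = (+0.93680,-0.23181,+0.26205); r₂ = λ·B[:,1] = (+0.29537,+0.92546,-0.23723)
r₃ = r₁×r₂ = (-0.18752,+0.29964,+0.93544); SVD([r₁ r₂ r₃]) → R = UVᵀ:
  R  [+0.93680 +0.29537 -0.18752]
  R  [-0.23181 +0.92546 +0.29964]
  R  [+0.26205 -0.23723 +0.93544]
t = (+0.05537, +0.06833, +0.62027) m
tr R = 2.797706; θ = arccos((tr R − 1)/2) = 0.453651 rad = 25.992°
axis k = ((R−Rᵀ)₃₂, (R−Rᵀ)₁₃, (R−Rᵀ)₂₁) / (2 sinθ) = (-0.612515, -0.512909, -0.601456)
rvec = θ·k = (-0.277868, -0.232682, -0.272851)

rvec=(-0.2779, -0.2327, -0.2729) tvec=(0.0554, 0.0683, 0.6203)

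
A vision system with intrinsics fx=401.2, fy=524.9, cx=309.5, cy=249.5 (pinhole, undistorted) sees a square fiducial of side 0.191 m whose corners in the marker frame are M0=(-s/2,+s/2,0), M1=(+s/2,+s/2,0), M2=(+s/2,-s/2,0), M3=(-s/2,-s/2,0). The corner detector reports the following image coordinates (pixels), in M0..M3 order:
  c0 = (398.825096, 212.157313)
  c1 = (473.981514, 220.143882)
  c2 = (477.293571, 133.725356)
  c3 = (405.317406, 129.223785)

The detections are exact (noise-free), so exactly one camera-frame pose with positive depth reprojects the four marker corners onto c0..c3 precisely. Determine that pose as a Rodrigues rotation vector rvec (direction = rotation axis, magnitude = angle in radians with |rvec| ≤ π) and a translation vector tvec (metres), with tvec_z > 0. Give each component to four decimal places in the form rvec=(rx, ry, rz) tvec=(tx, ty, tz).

Intrinsics K: fx=401.2, fy=524.9, cx=309.5, cy=249.5
Marker side s = 0.191 m; corners in marker frame (Z=0):
  M0 = (-0.0955, +0.0955, 0)
  M1 = (+0.0955, +0.0955, 0)
  M2 = (+0.0955, -0.0955, 0)
  M3 = (-0.0955, -0.0955, 0)
Detected image corners:
  c0 = (398.825096, 212.157313) px
  c1 = (473.981514, 220.143882) px
  c2 = (477.293571, 133.725356) px
  c3 = (405.317406, 129.223785) px
Planar DLT: solve 8×8 A·h = b for H (H[2,2]=1):
  H  [+298.15975 -130.93569 +438.21557]
  H  [-1.90061 +401.52679 +172.78517]
  H  [-0.19782 -0.23952 +1.00000]
B = K⁻¹H; ‖b₁‖=0.921801, ‖b₂‖=0.921801; λ = 2/(‖b₁‖+‖b₂‖) = 1.084833, sign → tz>0 ⇒ λ=+1.084833
r₁ = λ·B[:,0] = (+0.97177,+0.09808,-0.21460); r₂ = λ·B[:,1] = (-0.15360,+0.95336,-0.25983)
r₃ = r₁×r₂ = (+0.17911,+0.28546,+0.94151); SVD([r₁ r₂ r₃]) → R = UVᵀ:
  R  [+0.97177 -0.15360 +0.17911]
  R  [+0.09808 +0.95336 +0.28546]
  R  [-0.21460 -0.25983 +0.94151]
t = (+0.34804, -0.15855, +1.08483) m
tr R = 2.866630; θ = arccos((tr R − 1)/2) = 0.367260 rad = 21.042°
axis k = ((R−Rᵀ)₃₂, (R−Rᵀ)₁₃, (R−Rᵀ)₂₁) / (2 sinθ) = (-0.759339, +0.548248, +0.350469)
rvec = θ·k = (-0.278875, +0.201350, +0.128713)

rvec=(-0.2789, 0.2013, 0.1287) tvec=(0.3480, -0.1585, 1.0848)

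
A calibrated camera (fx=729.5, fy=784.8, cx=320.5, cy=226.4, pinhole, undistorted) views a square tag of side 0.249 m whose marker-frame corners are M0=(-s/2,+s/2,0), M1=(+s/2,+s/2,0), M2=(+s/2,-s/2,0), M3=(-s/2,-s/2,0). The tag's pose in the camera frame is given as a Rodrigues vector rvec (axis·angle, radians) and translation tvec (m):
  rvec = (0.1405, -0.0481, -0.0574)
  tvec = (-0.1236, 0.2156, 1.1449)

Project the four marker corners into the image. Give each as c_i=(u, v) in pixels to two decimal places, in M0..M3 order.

Intrinsics K: fx=729.5, fy=784.8, cx=320.5, cy=226.4
Marker side s = 0.249 m; corners in marker frame (Z=0):
  M0 = (-0.1245, +0.1245, 0)
  M1 = (+0.1245, +0.1245, 0)
  M2 = (+0.1245, -0.1245, 0)
  M3 = (-0.1245, -0.1245, 0)
rvec = (0.1405, -0.0481, -0.0574), |rvec| = θ = 0.15921 rad = 9.122°
Rodrigues: sinθ=0.15854, 1−cosθ=0.01265; R = I + sinθ·[k]× + (1−cosθ)·[k]×²:
    [+0.99720 +0.05379 -0.05192]
    [-0.06053 +0.98851 -0.13853]
    [+0.04387 +0.14128 +0.98900]
t = (-0.1236, 0.2156, 1.1449) m
M0: Pc = R·M0+t = (-0.24106, +0.34621, +1.15703); u = 729.5·(-0.24106)/1.15703 + 320.5 = 168.5159, v = 784.8·(+0.34621)/1.15703 + 226.4 = 461.2273
M1: Pc = R·M1+t = (+0.00725, +0.33113, +1.16795); u = 729.5·(+0.00725)/1.16795 + 320.5 = 325.0271, v = 784.8·(+0.33113)/1.16795 + 226.4 = 448.9034
M2: Pc = R·M2+t = (-0.00614, +0.08499, +1.13277); u = 729.5·(-0.00614)/1.13277 + 320.5 = 316.5428, v = 784.8·(+0.08499)/1.13277 + 226.4 = 285.2857
M3: Pc = R·M3+t = (-0.25445, +0.10007, +1.12185); u = 729.5·(-0.25445)/1.12185 + 320.5 = 155.0410, v = 784.8·(+0.10007)/1.12185 + 226.4 = 296.4028

c0=(168.52, 461.23) c1=(325.03, 448.90) c2=(316.54, 285.29) c3=(155.04, 296.40)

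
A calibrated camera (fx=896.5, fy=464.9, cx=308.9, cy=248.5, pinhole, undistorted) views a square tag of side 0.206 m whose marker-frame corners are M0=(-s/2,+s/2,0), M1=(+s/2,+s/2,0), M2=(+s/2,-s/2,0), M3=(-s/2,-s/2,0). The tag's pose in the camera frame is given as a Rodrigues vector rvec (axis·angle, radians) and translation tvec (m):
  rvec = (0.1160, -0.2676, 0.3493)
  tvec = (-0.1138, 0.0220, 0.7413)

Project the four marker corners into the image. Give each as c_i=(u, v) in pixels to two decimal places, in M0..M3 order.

Intrinsics K: fx=896.5, fy=464.9, cx=308.9, cy=248.5
Marker side s = 0.206 m; corners in marker frame (Z=0):
  M0 = (-0.1030, +0.1030, 0)
  M1 = (+0.1030, +0.1030, 0)
  M2 = (+0.1030, -0.1030, 0)
  M3 = (-0.1030, -0.1030, 0)
rvec = (0.1160, -0.2676, 0.3493), |rvec| = θ = 0.45506 rad = 26.073°
Rodrigues: sinθ=0.43951, 1−cosθ=0.10176; R = I + sinθ·[k]× + (1−cosθ)·[k]×²:
    [+0.90485 -0.35262 -0.23855]
    [+0.32211 +0.93343 -0.15797]
    [+0.27837 +0.06610 +0.95820]
t = (-0.1138, 0.0220, 0.7413) m
M0: Pc = R·M0+t = (-0.24332, +0.08497, +0.71944); u = 896.5·(-0.24332)/0.71944 + 308.9 = 5.6958, v = 464.9·(+0.08497)/0.71944 + 248.5 = 303.4046
M1: Pc = R·M1+t = (-0.05692, +0.15132, +0.77678); u = 896.5·(-0.05692)/0.77678 + 308.9 = 243.2064, v = 464.9·(+0.15132)/0.77678 + 248.5 = 339.0648
M2: Pc = R·M2+t = (+0.01572, -0.04097, +0.76316); u = 896.5·(+0.01572)/0.76316 + 308.9 = 327.3662, v = 464.9·(-0.04097)/0.76316 + 248.5 = 223.5450
M3: Pc = R·M3+t = (-0.17068, -0.10732, +0.70582); u = 896.5·(-0.17068)/0.70582 + 308.9 = 92.1109, v = 464.9·(-0.10732)/0.70582 + 248.5 = 177.8113

c0=(5.70, 303.40) c1=(243.21, 339.06) c2=(327.37, 223.54) c3=(92.11, 177.81)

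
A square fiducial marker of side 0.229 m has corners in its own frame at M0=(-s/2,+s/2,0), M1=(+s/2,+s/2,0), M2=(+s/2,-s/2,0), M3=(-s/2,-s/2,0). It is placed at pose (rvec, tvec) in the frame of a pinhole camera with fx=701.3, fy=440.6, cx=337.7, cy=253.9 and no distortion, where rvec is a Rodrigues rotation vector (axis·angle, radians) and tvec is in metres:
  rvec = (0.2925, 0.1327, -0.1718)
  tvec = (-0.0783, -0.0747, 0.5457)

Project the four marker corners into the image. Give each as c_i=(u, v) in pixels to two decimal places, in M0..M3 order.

Intrinsics K: fx=701.3, fy=440.6, cx=337.7, cy=253.9
Marker side s = 0.229 m; corners in marker frame (Z=0):
  M0 = (-0.1145, +0.1145, 0)
  M1 = (+0.1145, +0.1145, 0)
  M2 = (+0.1145, -0.1145, 0)
  M3 = (-0.1145, -0.1145, 0)
rvec = (0.2925, 0.1327, -0.1718), |rvec| = θ = 0.36425 rad = 20.870°
Rodrigues: sinθ=0.35625, 1−cosθ=0.06561; R = I + sinθ·[k]× + (1−cosθ)·[k]×²:
    [+0.97670 +0.18722 +0.10494]
    [-0.14883 +0.94310 -0.29735]
    [-0.15463 +0.27480 +0.94899]
t = (-0.0783, -0.0747, 0.5457) m
M0: Pc = R·M0+t = (-0.16870, +0.05033, +0.59487); u = 701.3·(-0.16870)/0.59487 + 337.7 = 138.8232, v = 440.6·(+0.05033)/0.59487 + 253.9 = 291.1747
M1: Pc = R·M1+t = (+0.05497, +0.01624, +0.55946); u = 701.3·(+0.05497)/0.55946 + 337.7 = 406.6048, v = 440.6·(+0.01624)/0.55946 + 253.9 = 266.6924
M2: Pc = R·M2+t = (+0.01210, -0.19973, +0.49653); u = 701.3·(+0.01210)/0.49653 + 337.7 = 354.7832, v = 440.6·(-0.19973)/0.49653 + 253.9 = 76.6714
M3: Pc = R·M3+t = (-0.21157, -0.16564, +0.53194); u = 701.3·(-0.21157)/0.53194 + 337.7 = 58.7724, v = 440.6·(-0.16564)/0.53194 + 253.9 = 116.6997

c0=(138.82, 291.17) c1=(406.60, 266.69) c2=(354.78, 76.67) c3=(58.77, 116.70)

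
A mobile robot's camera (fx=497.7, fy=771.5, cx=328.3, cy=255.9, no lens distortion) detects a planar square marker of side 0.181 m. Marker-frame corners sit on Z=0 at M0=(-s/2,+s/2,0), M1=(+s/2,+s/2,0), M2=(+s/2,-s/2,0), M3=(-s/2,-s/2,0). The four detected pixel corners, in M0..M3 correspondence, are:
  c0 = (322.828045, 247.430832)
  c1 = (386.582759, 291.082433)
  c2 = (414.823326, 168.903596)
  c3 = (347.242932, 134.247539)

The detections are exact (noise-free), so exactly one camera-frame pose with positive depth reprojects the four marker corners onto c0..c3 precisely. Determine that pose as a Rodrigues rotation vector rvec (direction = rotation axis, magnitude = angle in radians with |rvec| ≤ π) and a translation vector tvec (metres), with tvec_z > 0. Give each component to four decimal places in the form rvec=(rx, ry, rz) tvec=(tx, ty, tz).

Intrinsics K: fx=497.7, fy=771.5, cx=328.3, cy=255.9
Marker side s = 0.181 m; corners in marker frame (Z=0):
  M0 = (-0.0905, +0.0905, 0)
  M1 = (+0.0905, +0.0905, 0)
  M2 = (+0.0905, -0.0905, 0)
  M3 = (-0.0905, -0.0905, 0)
Detected image corners:
  c0 = (322.828045, 247.430832) px
  c1 = (386.582759, 291.082433) px
  c2 = (414.823326, 168.903596) px
  c3 = (347.242932, 134.247539) px
Planar DLT: solve 8×8 A·h = b for H (H[2,2]=1):
  H  [+190.84284 -95.49646 +366.32094]
  H  [+118.33634 +677.44240 +210.30526]
  H  [-0.46710 +0.13460 +1.00000]
B = K⁻¹H; ‖b₁‖=0.889668, ‖b₂‖=0.889668; λ = 2/(‖b₁‖+‖b₂‖) = 1.124015, sign → tz>0 ⇒ λ=+1.124015
r₁ = λ·B[:,0] = (+0.77733,+0.34655,-0.52503); r₂ = λ·B[:,1] = (-0.31547,+0.93680,+0.15129)
r₃ = r₁×r₂ = (+0.54428,+0.04803,+0.83753); SVD([r₁ r₂ r₃]) → R = UVᵀ:
  R  [+0.77733 -0.31547 +0.54428]
  R  [+0.34655 +0.93680 +0.04803]
  R  [-0.52503 +0.15129 +0.83753]
t = (+0.08587, -0.06643, +1.12401) m
tr R = 2.551660; θ = arccos((tr R − 1)/2) = 0.682767 rad = 39.120°
axis k = ((R−Rᵀ)₃₂, (R−Rᵀ)₁₃, (R−Rᵀ)₂₁) / (2 sinθ) = (+0.081830, +0.847389, +0.524629)
rvec = θ·k = (+0.055871, +0.578570, +0.358199)

rvec=(0.0559, 0.5786, 0.3582) tvec=(0.0859, -0.0664, 1.1240)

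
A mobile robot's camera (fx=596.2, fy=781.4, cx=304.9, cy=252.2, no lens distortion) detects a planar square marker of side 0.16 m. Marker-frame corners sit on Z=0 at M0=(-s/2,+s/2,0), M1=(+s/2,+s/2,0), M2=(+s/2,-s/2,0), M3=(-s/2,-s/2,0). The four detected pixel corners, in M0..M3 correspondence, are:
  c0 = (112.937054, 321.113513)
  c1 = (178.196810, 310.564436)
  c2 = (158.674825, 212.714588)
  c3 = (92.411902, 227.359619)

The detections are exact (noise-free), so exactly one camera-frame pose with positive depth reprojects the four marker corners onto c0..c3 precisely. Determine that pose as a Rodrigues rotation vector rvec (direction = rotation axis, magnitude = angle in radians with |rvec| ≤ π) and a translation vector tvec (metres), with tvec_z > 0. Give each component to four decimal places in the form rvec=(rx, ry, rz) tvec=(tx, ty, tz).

rvec=(0.2428, 0.2924, -0.1710) tvec=(-0.3542, 0.0263, 1.2433)

Intrinsics K: fx=596.2, fy=781.4, cx=304.9, cy=252.2
Marker side s = 0.16 m; corners in marker frame (Z=0):
  M0 = (-0.0800, +0.0800, 0)
  M1 = (+0.0800, +0.0800, 0)
  M2 = (+0.0800, -0.0800, 0)
  M3 = (-0.0800, -0.0800, 0)
Detected image corners:
  c0 = (112.937054, 321.113513) px
  c1 = (178.196810, 310.564436) px
  c2 = (158.674825, 212.714588) px
  c3 = (92.411902, 227.359619) px
Planar DLT: solve 8×8 A·h = b for H (H[2,2]=1):
  H  [+377.77176 +148.23995 +135.04710]
  H  [-144.16880 +644.03445 +268.71251]
  H  [-0.24487 +0.16990 +1.00000]
B = K⁻¹H; ‖b₁‖=0.804338, ‖b₂‖=0.804338; λ = 2/(‖b₁‖+‖b₂‖) = 1.243259, sign → tz>0 ⇒ λ=+1.243259
r₁ = λ·B[:,0] = (+0.94346,-0.13112,-0.30444); r₂ = λ·B[:,1] = (+0.20110,+0.95652,+0.21123)
r₃ = r₁×r₂ = (+0.26351,-0.26051,+0.92881); SVD([r₁ r₂ r₃]) → R = UVᵀ:
  R  [+0.94346 +0.20110 +0.26351]
  R  [-0.13112 +0.95652 -0.26051]
  R  [-0.30444 +0.21123 +0.92881]
t = (-0.35420, +0.02627, +1.24326) m
tr R = 2.828801; θ = arccos((tr R − 1)/2) = 0.416772 rad = 23.879°
axis k = ((R−Rᵀ)₃₂, (R−Rᵀ)₁₃, (R−Rᵀ)₂₁) / (2 sinθ) = (+0.582677, +0.701503, -0.410342)
rvec = θ·k = (+0.242843, +0.292367, -0.171019)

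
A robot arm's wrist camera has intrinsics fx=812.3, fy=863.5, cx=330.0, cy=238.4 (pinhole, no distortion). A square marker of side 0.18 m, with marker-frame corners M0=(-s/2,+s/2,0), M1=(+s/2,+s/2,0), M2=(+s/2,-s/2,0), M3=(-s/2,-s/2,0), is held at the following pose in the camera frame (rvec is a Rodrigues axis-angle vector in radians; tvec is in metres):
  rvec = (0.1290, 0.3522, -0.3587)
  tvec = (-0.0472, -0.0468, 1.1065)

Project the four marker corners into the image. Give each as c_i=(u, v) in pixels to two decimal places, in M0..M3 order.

Intrinsics K: fx=812.3, fy=863.5, cx=330.0, cy=238.4
Marker side s = 0.18 m; corners in marker frame (Z=0):
  M0 = (-0.0900, +0.0900, 0)
  M1 = (+0.0900, +0.0900, 0)
  M2 = (+0.0900, -0.0900, 0)
  M3 = (-0.0900, -0.0900, 0)
rvec = (0.1290, 0.3522, -0.3587), |rvec| = θ = 0.51899 rad = 29.736°
Rodrigues: sinθ=0.49600, 1−cosθ=0.13168; R = I + sinθ·[k]× + (1−cosθ)·[k]×²:
    [+0.87646 +0.36502 +0.31398]
    [-0.32060 +0.92896 -0.18505]
    [-0.35922 +0.06152 +0.93122]
t = (-0.0472, -0.0468, 1.1065) m
M0: Pc = R·M0+t = (-0.09323, +0.06566, +1.14437); u = 812.3·(-0.09323)/1.14437 + 330.0 = 263.8239, v = 863.5·(+0.06566)/1.14437 + 238.4 = 287.9453
M1: Pc = R·M1+t = (+0.06453, +0.00795, +1.07971); u = 812.3·(+0.06453)/1.07971 + 330.0 = 378.5505, v = 863.5·(+0.00795)/1.07971 + 238.4 = 244.7601
M2: Pc = R·M2+t = (-0.00117, -0.15926, +1.06863); u = 812.3·(-0.00117)/1.06863 + 330.0 = 329.1097, v = 863.5·(-0.15926)/1.06863 + 238.4 = 109.7106
M3: Pc = R·M3+t = (-0.15893, -0.10155, +1.13329); u = 812.3·(-0.15893)/1.13329 + 330.0 = 216.0829, v = 863.5·(-0.10155)/1.13329 + 238.4 = 161.0231

c0=(263.82, 287.95) c1=(378.55, 244.76) c2=(329.11, 109.71) c3=(216.08, 161.02)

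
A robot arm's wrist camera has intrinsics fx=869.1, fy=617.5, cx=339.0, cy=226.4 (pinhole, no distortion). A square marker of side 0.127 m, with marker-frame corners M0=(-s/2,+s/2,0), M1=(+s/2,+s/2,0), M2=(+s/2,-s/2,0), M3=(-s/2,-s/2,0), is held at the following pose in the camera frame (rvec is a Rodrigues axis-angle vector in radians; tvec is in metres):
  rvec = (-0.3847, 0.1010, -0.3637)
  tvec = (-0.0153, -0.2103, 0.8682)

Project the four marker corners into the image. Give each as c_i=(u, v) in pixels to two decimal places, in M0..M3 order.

Intrinsics K: fx=869.1, fy=617.5, cx=339.0, cy=226.4
Marker side s = 0.127 m; corners in marker frame (Z=0):
  M0 = (-0.0635, +0.0635, 0)
  M1 = (+0.0635, +0.0635, 0)
  M2 = (+0.0635, -0.0635, 0)
  M3 = (-0.0635, -0.0635, 0)
rvec = (-0.3847, 0.1010, -0.3637), |rvec| = θ = 0.53896 rad = 30.880°
Rodrigues: sinθ=0.51324, 1−cosθ=0.14175; R = I + sinθ·[k]× + (1−cosθ)·[k]×²:
    [+0.93047 +0.32738 +0.16446]
    [-0.36531 +0.86322 +0.34842]
    [-0.02790 -0.38427 +0.92280]
t = (-0.0153, -0.2103, 0.8682) m
M0: Pc = R·M0+t = (-0.05360, -0.13229, +0.84557); u = 869.1·(-0.05360)/0.84557 + 339.0 = 283.9128, v = 617.5·(-0.13229)/0.84557 + 226.4 = 129.7930
M1: Pc = R·M1+t = (+0.06457, -0.17868, +0.84203); u = 869.1·(+0.06457)/0.84203 + 339.0 = 405.6499, v = 617.5·(-0.17868)/0.84203 + 226.4 = 95.3634
M2: Pc = R·M2+t = (+0.02300, -0.28831, +0.89083); u = 869.1·(+0.02300)/0.89083 + 339.0 = 361.4349, v = 617.5·(-0.28831)/0.89083 + 226.4 = 26.5497
M3: Pc = R·M3+t = (-0.09517, -0.24192, +0.89437); u = 869.1·(-0.09517)/0.89437 + 339.0 = 246.5157, v = 617.5·(-0.24192)/0.89437 + 226.4 = 59.3733

c0=(283.91, 129.79) c1=(405.65, 95.36) c2=(361.43, 26.55) c3=(246.52, 59.37)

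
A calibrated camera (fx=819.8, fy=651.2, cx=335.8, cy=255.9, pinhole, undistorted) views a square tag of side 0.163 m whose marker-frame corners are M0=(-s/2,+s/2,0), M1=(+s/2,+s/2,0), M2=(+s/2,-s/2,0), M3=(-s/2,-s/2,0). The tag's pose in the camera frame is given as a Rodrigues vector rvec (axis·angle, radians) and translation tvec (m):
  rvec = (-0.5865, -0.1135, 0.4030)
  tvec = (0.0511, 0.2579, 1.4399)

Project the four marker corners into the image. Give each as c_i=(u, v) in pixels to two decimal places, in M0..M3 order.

Intrinsics K: fx=819.8, fy=651.2, cx=335.8, cy=255.9
Marker side s = 0.163 m; corners in marker frame (Z=0):
  M0 = (-0.0815, +0.0815, 0)
  M1 = (+0.0815, +0.0815, 0)
  M2 = (+0.0815, -0.0815, 0)
  M3 = (-0.0815, -0.0815, 0)
rvec = (-0.5865, -0.1135, 0.4030), |rvec| = θ = 0.72061 rad = 41.288°
Rodrigues: sinθ=0.65984, 1−cosθ=0.24859; R = I + sinθ·[k]× + (1−cosθ)·[k]×²:
    [+0.91608 -0.33715 -0.21708]
    [+0.40088 +0.75757 +0.51515]
    [-0.00922 -0.55894 +0.82916]
t = (0.0511, 0.2579, 1.4399) m
M0: Pc = R·M0+t = (-0.05104, +0.28697, +1.39510); u = 819.8·(-0.05104)/1.39510 + 335.8 = 305.8084, v = 651.2·(+0.28697)/1.39510 + 255.9 = 389.8511
M1: Pc = R·M1+t = (+0.09828, +0.35231, +1.39359); u = 819.8·(+0.09828)/1.39359 + 335.8 = 393.6163, v = 651.2·(+0.35231)/1.39359 + 255.9 = 420.5297
M2: Pc = R·M2+t = (+0.15324, +0.22883, +1.48470); u = 819.8·(+0.15324)/1.48470 + 335.8 = 420.4128, v = 651.2·(+0.22883)/1.48470 + 255.9 = 356.2663
M3: Pc = R·M3+t = (+0.00392, +0.16349, +1.48621); u = 819.8·(+0.00392)/1.48621 + 335.8 = 337.9606, v = 651.2·(+0.16349)/1.48621 + 255.9 = 327.5334

c0=(305.81, 389.85) c1=(393.62, 420.53) c2=(420.41, 356.27) c3=(337.96, 327.53)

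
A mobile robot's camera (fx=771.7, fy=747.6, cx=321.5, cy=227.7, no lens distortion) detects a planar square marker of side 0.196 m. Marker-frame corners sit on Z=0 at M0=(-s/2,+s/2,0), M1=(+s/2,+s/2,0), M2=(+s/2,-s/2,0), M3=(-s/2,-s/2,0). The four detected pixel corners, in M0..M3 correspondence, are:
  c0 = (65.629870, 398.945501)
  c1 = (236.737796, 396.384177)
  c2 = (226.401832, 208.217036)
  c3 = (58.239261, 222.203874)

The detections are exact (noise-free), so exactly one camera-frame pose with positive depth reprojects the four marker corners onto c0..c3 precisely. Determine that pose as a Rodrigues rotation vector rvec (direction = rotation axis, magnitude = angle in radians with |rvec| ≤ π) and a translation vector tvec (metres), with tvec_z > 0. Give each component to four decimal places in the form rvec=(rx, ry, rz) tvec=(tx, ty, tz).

rvec=(-0.0496, 0.2652, -0.0675) tvec=(-0.1853, 0.0843, 0.8060)

Intrinsics K: fx=771.7, fy=747.6, cx=321.5, cy=227.7
Marker side s = 0.196 m; corners in marker frame (Z=0):
  M0 = (-0.0980, +0.0980, 0)
  M1 = (+0.0980, +0.0980, 0)
  M2 = (+0.0980, -0.0980, 0)
  M3 = (-0.0980, -0.0980, 0)
Detected image corners:
  c0 = (65.629870, 398.945501) px
  c1 = (236.737796, 396.384177) px
  c2 = (226.401832, 208.217036) px
  c3 = (58.239261, 222.203874) px
Planar DLT: solve 8×8 A·h = b for H (H[2,2]=1):
  H  [+818.06910 +34.45772 +144.03831]
  H  [-141.32186 +907.98927 +305.92728]
  H  [-0.32275 -0.07172 +1.00000]
B = K⁻¹H; ‖b₁‖=1.240703, ‖b₂‖=1.240703; λ = 2/(‖b₁‖+‖b₂‖) = 0.805995, sign → tz>0 ⇒ λ=+0.805995
r₁ = λ·B[:,0] = (+0.96280,-0.07313,-0.26013); r₂ = λ·B[:,1] = (+0.06007,+0.99652,-0.05781)
r₃ = r₁×r₂ = (+0.26346,+0.04003,+0.96384); SVD([r₁ r₂ r₃]) → R = UVᵀ:
  R  [+0.96280 +0.06007 +0.26346]
  R  [-0.07313 +0.99652 +0.04003]
  R  [-0.26013 -0.05781 +0.96384]
t = (-0.18535, +0.08434, +0.80599) m
tr R = 2.923159; θ = arccos((tr R − 1)/2) = 0.278098 rad = 15.934°
axis k = ((R−Rᵀ)₃₂, (R−Rᵀ)₁₃, (R−Rᵀ)₂₁) / (2 sinθ) = (-0.178195, +0.953619, -0.242604)
rvec = θ·k = (-0.049556, +0.265200, -0.067468)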